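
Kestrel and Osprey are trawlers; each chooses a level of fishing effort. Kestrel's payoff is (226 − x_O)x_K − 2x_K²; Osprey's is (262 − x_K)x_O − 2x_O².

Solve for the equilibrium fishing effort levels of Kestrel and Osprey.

42.8, 54.8

Expanding Kestrel's payoff: 226x_K − x_Ox_K − 2x_K².
∂π/∂x_K = 226 − x_O − 4x_K = 0, so x_K = 56.5 − 0.25x_O.
Likewise for Osprey: x_O = 65.5 − 0.25x_K.
Substituting the second reaction function into the first: x_K = 56.5 − 0.25(65.5 − 0.25x_K), which gives 0.9375x_K = 40.125 ⇒ x_K = 42.8.
Then x_O = 65.5 − 0.25·42.8 = 54.8.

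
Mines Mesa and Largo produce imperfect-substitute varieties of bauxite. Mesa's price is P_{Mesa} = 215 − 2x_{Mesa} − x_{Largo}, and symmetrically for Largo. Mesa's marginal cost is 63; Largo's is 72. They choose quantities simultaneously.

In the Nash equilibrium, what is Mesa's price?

125

Mine Mesa's profit: π = x_{Mesa}(215 − 2x_{Mesa} − x_{Largo}) − 63x_{Mesa}.
∂π/∂x_{Mesa} = 152 − 4x_{Mesa} − x_{Largo} = 0 ⇒ x_{Mesa} = 38 − 0.25x_{Largo}.
Similarly x_{Largo} = 35.75 − 0.25x_{Mesa}.
Plugging x_{Largo} into Mesa's best response: x_{Mesa} = 38 − 0.25(35.75 − 0.25x_{Mesa}) ⇒ 0.9375x_{Mesa} = 29.0625, so x_{Mesa} = 31.
Then x_{Largo} = 35.75 − 0.25·31 = 28.
P_{Mesa} = 215 − 2·31 − 28 = 125.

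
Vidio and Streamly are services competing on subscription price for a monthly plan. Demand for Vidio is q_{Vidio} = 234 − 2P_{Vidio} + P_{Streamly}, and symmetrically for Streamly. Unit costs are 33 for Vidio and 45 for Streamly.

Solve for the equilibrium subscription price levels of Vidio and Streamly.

Vidio's profit: π = (P_{Vidio} − 33)(234 − 2P_{Vidio} + P_{Streamly}).
∂π/∂P_{Vidio} = 300 − 4P_{Vidio} + P_{Streamly} = 0 ⇒ P_{Vidio} = 75 + 0.25P_{Streamly}.
Similarly P_{Streamly} = 81 + 0.25P_{Vidio}.
Solving the two reaction functions simultaneously: (1 − (0.25)(0.25))P_{Vidio} = 75 + 0.25·81, so 0.9375P_{Vidio} = 95.25 and P_{Vidio} = 101.6.
Then P_{Streamly} = 81 + 0.25·101.6 = 106.4.

101.6, 106.4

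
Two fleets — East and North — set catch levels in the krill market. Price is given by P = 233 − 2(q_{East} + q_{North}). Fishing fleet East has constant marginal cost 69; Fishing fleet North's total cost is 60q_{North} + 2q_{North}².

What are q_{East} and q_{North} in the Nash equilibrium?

Fishing fleet East's profit: π = q_{East}(233 − 2(q_{East} + q_{North})) − 69q_{East}.
∂π/∂q_{East} = 164 − 4q_{East} − 2q_{North} = 0, so q_{East} = 41 − 0.5q_{North}.
For North: ∂π/∂q_{North} = 173 − 8q_{North} − 2q_{East} = 0 ⇒ q_{North} = 21.625 − 0.25q_{East}.
Plugging q_{North} into East's best response: q_{East} = 41 − 0.5(21.625 − 0.25q_{East}) ⇒ 0.875q_{East} = 30.1875, so q_{East} = 34.5.
Then q_{North} = 21.625 − 0.25·34.5 = 13.

34.5, 13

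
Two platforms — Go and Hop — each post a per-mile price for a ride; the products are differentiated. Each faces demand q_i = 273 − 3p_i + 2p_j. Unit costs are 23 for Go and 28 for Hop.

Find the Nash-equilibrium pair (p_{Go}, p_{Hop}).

Go's profit: π = (p_{Go} − 23)(273 − 3p_{Go} + 2p_{Hop}).
∂π/∂p_{Go} = 342 − 6p_{Go} + 2p_{Hop} = 0 ⇒ p_{Go} = 57 + (1/3)p_{Hop}.
Similarly p_{Hop} = 59.5 + (1/3)p_{Go}.
Solving the two reaction functions simultaneously: (1 − (1/3)(1/3))p_{Go} = 57 + (1/3)·59.5, so (8/9)p_{Go} = 461/6 and p_{Go} = 86.4375.
Then p_{Hop} = 59.5 + (1/3)·86.4375 = 88.3125.

86.4375, 88.3125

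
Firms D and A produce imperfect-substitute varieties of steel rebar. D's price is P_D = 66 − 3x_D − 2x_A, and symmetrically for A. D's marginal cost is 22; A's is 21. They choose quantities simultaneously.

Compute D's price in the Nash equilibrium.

38.3125

Firm D's profit: π = x_D(66 − 3x_D − 2x_A) − 22x_D.
∂π/∂x_D = 44 − 6x_D − 2x_A = 0 ⇒ x_D = 22/3 − (1/3)x_A.
Similarly x_A = 7.5 − (1/3)x_D.
Plugging x_A into D's best response: x_D = 22/3 − (1/3)(7.5 − (1/3)x_D) ⇒ (8/9)x_D = 29/6, so x_D = 5.4375.
Then x_A = 7.5 − (1/3)·5.4375 = 5.6875.
P_D = 66 − 3·5.4375 − 2·5.6875 = 38.3125.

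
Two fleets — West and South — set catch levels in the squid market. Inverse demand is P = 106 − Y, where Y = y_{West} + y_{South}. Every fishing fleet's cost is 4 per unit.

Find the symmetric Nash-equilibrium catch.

34

Fishing fleet West's profit: π = y_{West}(106 − (y_{West} + y_{South})) − 4y_{West}.
∂π/∂y_{West} = 102 − 2y_{West} − y_{South} = 0, so y_{West} = 51 − 0.5y_{South}.
By symmetry y_{South} = y_{West}; substituting into the reaction function, 1.5y_{West} = 51 and y_{West} = 34.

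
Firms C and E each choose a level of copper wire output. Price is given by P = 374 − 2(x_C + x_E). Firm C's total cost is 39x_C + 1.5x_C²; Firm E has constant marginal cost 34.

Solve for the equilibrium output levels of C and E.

Firm C's profit: π = x_C(374 − 2(x_C + x_E)) − 39x_C − 1.5x_C².
∂π/∂x_C = 335 − 7x_C − 2x_E = 0, so x_C = 335/7 − (2/7)x_E.
For E: ∂π/∂x_E = 340 − 4x_E − 2x_C = 0 ⇒ x_E = 85 − 0.5x_C.
Plugging x_E into C's best response: x_C = 335/7 − (2/7)(85 − 0.5x_C) ⇒ (6/7)x_C = 165/7, so x_C = 27.5.
Then x_E = 85 − 0.5·27.5 = 71.25.

27.5, 71.25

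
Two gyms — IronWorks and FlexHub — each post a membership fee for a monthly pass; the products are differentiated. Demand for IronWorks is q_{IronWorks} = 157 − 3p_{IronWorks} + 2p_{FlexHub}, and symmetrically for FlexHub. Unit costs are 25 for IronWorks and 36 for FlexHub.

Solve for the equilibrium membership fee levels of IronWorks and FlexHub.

IronWorks's profit: π = (p_{IronWorks} − 25)(157 − 3p_{IronWorks} + 2p_{FlexHub}).
∂π/∂p_{IronWorks} = 232 − 6p_{IronWorks} + 2p_{FlexHub} = 0 ⇒ p_{IronWorks} = 116/3 + (1/3)p_{FlexHub}.
Similarly p_{FlexHub} = 265/6 + (1/3)p_{IronWorks}.
Solving the two reaction functions simultaneously: (1 − (1/3)(1/3))p_{IronWorks} = 116/3 + (1/3)·(265/6), so (8/9)p_{IronWorks} = 961/18 and p_{IronWorks} = 60.0625.
Then p_{FlexHub} = 265/6 + (1/3)·60.0625 = 64.1875.

60.0625, 64.1875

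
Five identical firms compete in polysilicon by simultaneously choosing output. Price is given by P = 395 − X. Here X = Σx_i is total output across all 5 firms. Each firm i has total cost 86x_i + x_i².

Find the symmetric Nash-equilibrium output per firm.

38.625

A representative firm's profit is π_i = x_i(395 − X) − 86x_i − x_i², with X = x_i + Σ_{j≠i} x_j.
First-order condition: 309 − 4x_i − Σ_{j≠i} x_j = 0.
With identical firms, set every x_j = x: then 309 − 4x − 4x = 0, i.e. x = 309/8 = 38.625.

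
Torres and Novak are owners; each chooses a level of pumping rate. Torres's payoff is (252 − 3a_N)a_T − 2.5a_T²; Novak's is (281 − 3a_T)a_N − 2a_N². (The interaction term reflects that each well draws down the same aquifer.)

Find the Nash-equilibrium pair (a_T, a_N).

15, 59

Expanding Torres's payoff: 252a_T − 3a_Na_T − 2.5a_T².
∂π/∂a_T = 252 − 3a_N − 5a_T = 0, so a_T = 50.4 − 0.6a_N.
Likewise for Novak: a_N = 70.25 − 0.75a_T.
Substituting the second reaction function into the first: a_T = 50.4 − 0.6(70.25 − 0.75a_T), which gives 0.55a_T = 8.25 ⇒ a_T = 15.
Then a_N = 70.25 − 0.75·15 = 59.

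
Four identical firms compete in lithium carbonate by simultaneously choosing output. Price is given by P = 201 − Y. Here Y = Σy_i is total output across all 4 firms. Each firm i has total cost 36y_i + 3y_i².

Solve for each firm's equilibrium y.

15

A representative firm's profit is π_i = y_i(201 − Y) − 36y_i − 3y_i², with Y = y_i + Σ_{j≠i} y_j.
First-order condition: 165 − 8y_i − Σ_{j≠i} y_j = 0.
With identical firms, set every y_j = y: then 165 − 8y − 3y = 0, i.e. y = 165/11 = 15.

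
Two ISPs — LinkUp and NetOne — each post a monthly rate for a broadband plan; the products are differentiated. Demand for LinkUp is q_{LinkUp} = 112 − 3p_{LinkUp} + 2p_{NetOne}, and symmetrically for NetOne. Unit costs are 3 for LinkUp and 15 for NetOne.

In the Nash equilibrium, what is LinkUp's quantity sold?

88.5

LinkUp's profit: π = (p_{LinkUp} − 3)(112 − 3p_{LinkUp} + 2p_{NetOne}).
∂π/∂p_{LinkUp} = 121 − 6p_{LinkUp} + 2p_{NetOne} = 0 ⇒ p_{LinkUp} = 121/6 + (1/3)p_{NetOne}.
Similarly p_{NetOne} = 157/6 + (1/3)p_{LinkUp}.
Solving the two reaction functions simultaneously: (1 − (1/3)(1/3))p_{LinkUp} = 121/6 + (1/3)·(157/6), so (8/9)p_{LinkUp} = 260/9 and p_{LinkUp} = 32.5.
Then p_{NetOne} = 157/6 + (1/3)·32.5 = 37.
q_{LinkUp} = 112 − 3·32.5 + 2·37 = 88.5.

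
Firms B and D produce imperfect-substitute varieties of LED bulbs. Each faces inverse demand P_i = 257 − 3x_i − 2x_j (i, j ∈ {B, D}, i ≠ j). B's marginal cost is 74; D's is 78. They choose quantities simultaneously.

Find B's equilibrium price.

143.375

Firm B's profit: π = x_B(257 − 3x_B − 2x_D) − 74x_B.
∂π/∂x_B = 183 − 6x_B − 2x_D = 0 ⇒ x_B = 30.5 − (1/3)x_D.
Similarly x_D = 179/6 − (1/3)x_B.
Solving the two reaction functions simultaneously: (1 − (−1/3)(−1/3))x_B = 30.5 − (1/3)·(179/6), so (8/9)x_B = 185/9 and x_B = 23.125.
Then x_D = 179/6 − (1/3)·23.125 = 22.125.
P_B = 257 − 3·23.125 − 2·22.125 = 143.375.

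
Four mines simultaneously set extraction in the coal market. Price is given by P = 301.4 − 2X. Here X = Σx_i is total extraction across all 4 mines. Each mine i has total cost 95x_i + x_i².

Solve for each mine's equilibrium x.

A representative mine's profit is π_i = x_i(301.4 − 2X) − 95x_i − x_i², with X = x_i + Σ_{j≠i} x_j.
First-order condition: 206.4 − 6x_i − 2Σ_{j≠i} x_j = 0.
Imposing symmetry (x_j = x for all j) turns Σ_{j≠i} x_j into 3x, so 206.4 = 12x and x = 17.2.

17.2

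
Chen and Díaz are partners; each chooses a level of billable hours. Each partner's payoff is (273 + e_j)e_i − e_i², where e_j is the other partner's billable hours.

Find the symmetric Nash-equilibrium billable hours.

273

Chen's payoff is (273 + e_D)e_C − e_C².
∂π/∂e_C = 273 + e_D − 2e_C = 0, so e_C = 136.5 + 0.5e_D.
The game is symmetric, so in equilibrium e_D = e_C: the reaction function gives 0.5e_C = 136.5, hence e_C = 273.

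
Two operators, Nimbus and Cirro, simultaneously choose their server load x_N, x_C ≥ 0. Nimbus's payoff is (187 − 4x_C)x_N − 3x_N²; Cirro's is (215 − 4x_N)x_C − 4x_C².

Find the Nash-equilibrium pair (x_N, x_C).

19.875, 16.9375

Expanding Nimbus's payoff: 187x_N − 4x_Cx_N − 3x_N².
∂π/∂x_N = 187 − 4x_C − 6x_N = 0, so x_N = 187/6 − (2/3)x_C.
Likewise for Cirro: x_C = 26.875 − 0.5x_N.
Plugging x_C into Nimbus's best response: x_N = 187/6 − (2/3)(26.875 − 0.5x_N) ⇒ (2/3)x_N = 13.25, so x_N = 19.875.
Then x_C = 26.875 − 0.5·19.875 = 16.9375.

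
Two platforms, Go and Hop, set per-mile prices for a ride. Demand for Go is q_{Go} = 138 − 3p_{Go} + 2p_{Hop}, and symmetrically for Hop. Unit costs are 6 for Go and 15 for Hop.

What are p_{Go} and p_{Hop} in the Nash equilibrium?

40.6875, 44.0625

Go's profit: π = (p_{Go} − 6)(138 − 3p_{Go} + 2p_{Hop}).
∂π/∂p_{Go} = 156 − 6p_{Go} + 2p_{Hop} = 0 ⇒ p_{Go} = 26 + (1/3)p_{Hop}.
Similarly p_{Hop} = 30.5 + (1/3)p_{Go}.
Substituting the second reaction function into the first: p_{Go} = 26 + (1/3)(30.5 + (1/3)p_{Go}), which gives (8/9)p_{Go} = 217/6 ⇒ p_{Go} = 40.6875.
Then p_{Hop} = 30.5 + (1/3)·40.6875 = 44.0625.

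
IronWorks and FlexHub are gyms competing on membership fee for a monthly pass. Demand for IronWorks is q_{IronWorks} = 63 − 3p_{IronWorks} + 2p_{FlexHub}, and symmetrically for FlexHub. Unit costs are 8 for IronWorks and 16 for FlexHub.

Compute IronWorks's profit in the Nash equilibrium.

697.6875

IronWorks's profit: π = (p_{IronWorks} − 8)(63 − 3p_{IronWorks} + 2p_{FlexHub}).
∂π/∂p_{IronWorks} = 87 − 6p_{IronWorks} + 2p_{FlexHub} = 0 ⇒ p_{IronWorks} = 14.5 + (1/3)p_{FlexHub}.
Similarly p_{FlexHub} = 18.5 + (1/3)p_{IronWorks}.
Solving the two reaction functions simultaneously: (1 − (1/3)(1/3))p_{IronWorks} = 14.5 + (1/3)·18.5, so (8/9)p_{IronWorks} = 62/3 and p_{IronWorks} = 23.25.
Then p_{FlexHub} = 18.5 + (1/3)·23.25 = 26.25.
q_{IronWorks} = 63 − 3·23.25 + 2·26.25 = 45.75.
Profit = (23.25 − 8)·45.75 = 697.6875.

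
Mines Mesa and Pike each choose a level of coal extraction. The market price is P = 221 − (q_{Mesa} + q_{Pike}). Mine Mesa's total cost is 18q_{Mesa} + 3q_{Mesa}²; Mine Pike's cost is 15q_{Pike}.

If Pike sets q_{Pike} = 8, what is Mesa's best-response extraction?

24.375

Mine Mesa's profit: π = q_{Mesa}(221 − (q_{Mesa} + q_{Pike})) − 18q_{Mesa} − 3q_{Mesa}².
∂π/∂q_{Mesa} = 203 − 8q_{Mesa} − q_{Pike} = 0, so q_{Mesa} = 25.375 − 0.125q_{Pike}.
At q_{Pike} = 8: q_{Mesa} = 25.375 − 0.125·8 = 24.375.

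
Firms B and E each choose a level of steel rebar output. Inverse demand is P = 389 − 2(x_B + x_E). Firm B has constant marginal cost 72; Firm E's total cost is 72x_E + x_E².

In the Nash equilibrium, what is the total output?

Firm B's profit: π = x_B(389 − 2(x_B + x_E)) − 72x_B.
∂π/∂x_B = 317 − 4x_B − 2x_E = 0, so x_B = 79.25 − 0.5x_E.
For E: ∂π/∂x_E = 317 − 6x_E − 2x_B = 0 ⇒ x_E = 317/6 − (1/3)x_B.
Substituting the second reaction function into the first: x_B = 79.25 − 0.5(317/6 − (1/3)x_B), which gives (5/6)x_B = 317/6 ⇒ x_B = 63.4.
Then x_E = 317/6 − (1/3)·63.4 = 31.7.
Total output: 63.4 + 31.7 = 95.1.

95.1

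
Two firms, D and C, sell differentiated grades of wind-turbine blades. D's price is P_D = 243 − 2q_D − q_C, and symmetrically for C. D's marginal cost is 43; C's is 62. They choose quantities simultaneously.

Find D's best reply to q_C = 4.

49

Firm D's profit: π = q_D(243 − 2q_D − q_C) − 43q_D.
∂π/∂q_D = 200 − 4q_D − q_C = 0 ⇒ q_D = 50 − 0.25q_C.
At q_C = 4: q_D = 50 − 0.25·4 = 49.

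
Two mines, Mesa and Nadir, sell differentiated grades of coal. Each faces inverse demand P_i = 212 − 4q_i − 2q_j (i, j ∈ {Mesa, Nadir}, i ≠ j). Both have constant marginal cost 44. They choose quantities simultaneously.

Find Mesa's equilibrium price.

Mine Mesa's profit: π = q_{Mesa}(212 − 4q_{Mesa} − 2q_{Nadir}) − 44q_{Mesa}.
∂π/∂q_{Mesa} = 168 − 8q_{Mesa} − 2q_{Nadir} = 0 ⇒ q_{Mesa} = 21 − 0.25q_{Nadir}.
Setting q_{Mesa} = q_{Nadir} in the reaction function: q_{Mesa} = 21 − 0.25q_{Mesa}, so q_{Mesa} = 21 / 1.25 = 16.8.
P_{Mesa} = 212 − 4·16.8 − 2·16.8 = 111.2.

111.2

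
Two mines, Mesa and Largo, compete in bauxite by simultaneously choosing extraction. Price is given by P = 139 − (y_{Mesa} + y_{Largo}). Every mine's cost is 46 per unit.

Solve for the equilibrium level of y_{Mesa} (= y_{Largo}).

Mine Mesa's profit: π = y_{Mesa}(139 − (y_{Mesa} + y_{Largo})) − 46y_{Mesa}.
∂π/∂y_{Mesa} = 93 − 2y_{Mesa} − y_{Largo} = 0, so y_{Mesa} = 46.5 − 0.5y_{Largo}.
By symmetry y_{Largo} = y_{Mesa}; substituting into the reaction function, 1.5y_{Mesa} = 46.5 and y_{Mesa} = 31.

31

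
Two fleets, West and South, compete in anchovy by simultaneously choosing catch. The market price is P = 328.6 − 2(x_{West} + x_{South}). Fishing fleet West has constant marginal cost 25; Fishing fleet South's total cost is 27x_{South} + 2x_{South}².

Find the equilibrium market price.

Fishing fleet West's profit: π = x_{West}(328.6 − 2(x_{West} + x_{South})) − 25x_{West}.
∂π/∂x_{West} = 303.6 − 4x_{West} − 2x_{South} = 0, so x_{West} = 75.9 − 0.5x_{South}.
For South: ∂π/∂x_{South} = 301.6 − 8x_{South} − 2x_{West} = 0 ⇒ x_{South} = 37.7 − 0.25x_{West}.
Plugging x_{South} into West's best response: x_{West} = 75.9 − 0.5(37.7 − 0.25x_{West}) ⇒ 0.875x_{West} = 57.05, so x_{West} = 65.2.
Then x_{South} = 37.7 − 0.25·65.2 = 21.4.
Equilibrium price: P = 328.6 − 2·86.6 = 155.4.

155.4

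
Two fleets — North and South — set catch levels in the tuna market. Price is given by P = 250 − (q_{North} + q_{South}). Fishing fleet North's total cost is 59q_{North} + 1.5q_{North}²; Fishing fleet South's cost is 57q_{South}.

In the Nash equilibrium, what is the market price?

Fishing fleet North's profit: π = q_{North}(250 − (q_{North} + q_{South})) − 59q_{North} − 1.5q_{North}².
∂π/∂q_{North} = 191 − 5q_{North} − q_{South} = 0, so q_{North} = 38.2 − 0.2q_{South}.
For South: ∂π/∂q_{South} = 193 − 2q_{South} − q_{North} = 0 ⇒ q_{South} = 96.5 − 0.5q_{North}.
Substituting the second reaction function into the first: q_{North} = 38.2 − 0.2(96.5 − 0.5q_{North}), which gives 0.9q_{North} = 18.9 ⇒ q_{North} = 21.
Then q_{South} = 96.5 − 0.5·21 = 86.
Equilibrium price: P = 250 − 107 = 143.

143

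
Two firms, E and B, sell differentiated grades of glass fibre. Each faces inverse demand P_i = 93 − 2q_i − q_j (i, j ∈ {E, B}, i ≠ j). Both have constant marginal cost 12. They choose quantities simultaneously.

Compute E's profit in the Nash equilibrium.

Firm E's profit: π = q_E(93 − 2q_E − q_B) − 12q_E.
∂π/∂q_E = 81 − 4q_E − q_B = 0 ⇒ q_E = 20.25 − 0.25q_B.
The game is symmetric, so in equilibrium q_B = q_E: the reaction function gives 1.25q_E = 20.25, hence q_E = 16.2.
P_E = 93 − 2·16.2 − 16.2 = 44.4.
Profit = (44.4 − 12)·16.2 = 524.88.

524.88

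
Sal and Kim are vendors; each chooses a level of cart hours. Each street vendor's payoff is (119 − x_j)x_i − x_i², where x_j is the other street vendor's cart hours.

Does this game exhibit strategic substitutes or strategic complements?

strategic substitutes

Sal's payoff is (119 − x_K)x_S − x_S².
∂π/∂x_S = 119 − x_K − 2x_S = 0, so x_S = 59.5 − 0.5x_K.
The best-response slope dx_S/dx_K = −0.5 < 0: the reaction function is downward-sloping, so the choices are strategic substitutes.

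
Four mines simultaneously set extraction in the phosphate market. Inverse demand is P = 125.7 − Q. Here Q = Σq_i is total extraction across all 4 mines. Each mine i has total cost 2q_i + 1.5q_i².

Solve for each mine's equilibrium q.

15.4625

A representative mine's profit is π_i = q_i(125.7 − Q) − 2q_i − 1.5q_i², with Q = q_i + Σ_{j≠i} q_j.
First-order condition: 123.7 − 5q_i − Σ_{j≠i} q_j = 0.
In a symmetric equilibrium every mine chooses the same q, so Σ_{j≠i} q_j = 3q. The condition becomes 123.7 − 8q = 0, giving q = 123.7/8 = 15.4625.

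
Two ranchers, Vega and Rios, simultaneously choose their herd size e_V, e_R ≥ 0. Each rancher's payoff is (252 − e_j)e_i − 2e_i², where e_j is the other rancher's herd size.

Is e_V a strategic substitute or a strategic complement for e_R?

Vega's payoff is (252 − e_R)e_V − 2e_V².
∂π/∂e_V = 252 − e_R − 4e_V = 0, so e_V = 63 − 0.25e_R.
The best-response slope de_V/de_R = −0.25 < 0: the reaction function is downward-sloping, so the choices are strategic substitutes.

strategic substitutes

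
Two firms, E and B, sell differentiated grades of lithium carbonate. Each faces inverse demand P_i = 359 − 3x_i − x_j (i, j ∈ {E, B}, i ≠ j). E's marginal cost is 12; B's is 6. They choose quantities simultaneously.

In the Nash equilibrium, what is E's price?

Firm E's profit: π = x_E(359 − 3x_E − x_B) − 12x_E.
∂π/∂x_E = 347 − 6x_E − x_B = 0 ⇒ x_E = 347/6 − (1/6)x_B.
Similarly x_B = 353/6 − (1/6)x_E.
Plugging x_B into E's best response: x_E = 347/6 − (1/6)(353/6 − (1/6)x_E) ⇒ (35/36)x_E = 1729/36, so x_E = 49.4.
Then x_B = 353/6 − (1/6)·49.4 = 50.6.
P_E = 359 − 3·49.4 − 50.6 = 160.2.

160.2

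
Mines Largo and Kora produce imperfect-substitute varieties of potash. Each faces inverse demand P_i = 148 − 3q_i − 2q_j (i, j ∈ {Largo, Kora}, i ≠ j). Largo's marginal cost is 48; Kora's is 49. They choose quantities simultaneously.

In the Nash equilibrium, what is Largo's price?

85.6875

Mine Largo's profit: π = q_{Largo}(148 − 3q_{Largo} − 2q_{Kora}) − 48q_{Largo}.
∂π/∂q_{Largo} = 100 − 6q_{Largo} − 2q_{Kora} = 0 ⇒ q_{Largo} = 50/3 − (1/3)q_{Kora}.
Similarly q_{Kora} = 16.5 − (1/3)q_{Largo}.
Plugging q_{Kora} into Largo's best response: q_{Largo} = 50/3 − (1/3)(16.5 − (1/3)q_{Largo}) ⇒ (8/9)q_{Largo} = 67/6, so q_{Largo} = 12.5625.
Then q_{Kora} = 16.5 − (1/3)·12.5625 = 12.3125.
P_{Largo} = 148 − 3·12.5625 − 2·12.3125 = 85.6875.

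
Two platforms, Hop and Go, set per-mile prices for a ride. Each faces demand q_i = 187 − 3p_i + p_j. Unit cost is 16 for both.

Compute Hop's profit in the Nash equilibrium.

2883

Hop's profit: π = (p_{Hop} − 16)(187 − 3p_{Hop} + p_{Go}).
∂π/∂p_{Hop} = 235 − 6p_{Hop} + p_{Go} = 0 ⇒ p_{Hop} = 235/6 + (1/6)p_{Go}.
By symmetry p_{Go} = p_{Hop}; substituting into the reaction function, (5/6)p_{Hop} = 235/6 and p_{Hop} = 47.
q_{Hop} = 187 − 3·47 + 47 = 93.
Profit = (47 − 16)·93 = 2883.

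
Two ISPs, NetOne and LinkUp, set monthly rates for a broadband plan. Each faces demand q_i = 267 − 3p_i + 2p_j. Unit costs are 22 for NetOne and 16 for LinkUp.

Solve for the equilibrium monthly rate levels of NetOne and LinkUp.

NetOne's profit: π = (p_{NetOne} − 22)(267 − 3p_{NetOne} + 2p_{LinkUp}).
∂π/∂p_{NetOne} = 333 − 6p_{NetOne} + 2p_{LinkUp} = 0 ⇒ p_{NetOne} = 55.5 + (1/3)p_{LinkUp}.
Similarly p_{LinkUp} = 52.5 + (1/3)p_{NetOne}.
Solving the two reaction functions simultaneously: (1 − (1/3)(1/3))p_{NetOne} = 55.5 + (1/3)·52.5, so (8/9)p_{NetOne} = 73 and p_{NetOne} = 82.125.
Then p_{LinkUp} = 52.5 + (1/3)·82.125 = 79.875.

82.125, 79.875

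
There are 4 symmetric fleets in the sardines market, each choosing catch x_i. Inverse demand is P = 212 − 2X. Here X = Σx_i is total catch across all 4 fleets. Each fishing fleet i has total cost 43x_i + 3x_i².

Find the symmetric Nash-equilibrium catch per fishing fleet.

A representative fishing fleet's profit is π_i = x_i(212 − 2X) − 43x_i − 3x_i², with X = x_i + Σ_{j≠i} x_j.
First-order condition: 169 − 10x_i − 2Σ_{j≠i} x_j = 0.
In a symmetric equilibrium every fishing fleet chooses the same x, so Σ_{j≠i} x_j = 3x. The condition becomes 169 − 16x = 0, giving x = 169/16 = 10.5625.

10.5625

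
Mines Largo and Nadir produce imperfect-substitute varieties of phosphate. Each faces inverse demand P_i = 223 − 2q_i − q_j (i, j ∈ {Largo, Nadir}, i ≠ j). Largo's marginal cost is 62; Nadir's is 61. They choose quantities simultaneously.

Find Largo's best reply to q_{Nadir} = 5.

39

Mine Largo's profit: π = q_{Largo}(223 − 2q_{Largo} − q_{Nadir}) − 62q_{Largo}.
∂π/∂q_{Largo} = 161 − 4q_{Largo} − q_{Nadir} = 0 ⇒ q_{Largo} = 40.25 − 0.25q_{Nadir}.
At q_{Nadir} = 5: q_{Largo} = 40.25 − 0.25·5 = 39.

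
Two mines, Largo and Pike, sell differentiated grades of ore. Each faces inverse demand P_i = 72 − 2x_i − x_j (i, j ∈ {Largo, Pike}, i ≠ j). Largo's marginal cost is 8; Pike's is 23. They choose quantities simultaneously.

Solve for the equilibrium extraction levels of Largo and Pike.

Mine Largo's profit: π = x_{Largo}(72 − 2x_{Largo} − x_{Pike}) − 8x_{Largo}.
∂π/∂x_{Largo} = 64 − 4x_{Largo} − x_{Pike} = 0 ⇒ x_{Largo} = 16 − 0.25x_{Pike}.
Similarly x_{Pike} = 12.25 − 0.25x_{Largo}.
Solving the two reaction functions simultaneously: (1 − (−0.25)(−0.25))x_{Largo} = 16 − 0.25·12.25, so 0.9375x_{Largo} = 12.9375 and x_{Largo} = 13.8.
Then x_{Pike} = 12.25 − 0.25·13.8 = 8.8.

13.8, 8.8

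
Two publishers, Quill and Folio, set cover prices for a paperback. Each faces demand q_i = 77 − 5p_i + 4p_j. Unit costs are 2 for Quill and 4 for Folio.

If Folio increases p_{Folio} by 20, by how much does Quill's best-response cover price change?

8

Quill's profit: π = (p_{Quill} − 2)(77 − 5p_{Quill} + 4p_{Folio}).
∂π/∂p_{Quill} = 87 − 10p_{Quill} + 4p_{Folio} = 0 ⇒ p_{Quill} = 8.7 + 0.4p_{Folio}.
The reaction-function slope is 0.4, so a 20-unit rise in p_{Folio} moves p_{Quill} by 0.4 × 20 = 8. Quill's best response rises — the actions are strategic complements.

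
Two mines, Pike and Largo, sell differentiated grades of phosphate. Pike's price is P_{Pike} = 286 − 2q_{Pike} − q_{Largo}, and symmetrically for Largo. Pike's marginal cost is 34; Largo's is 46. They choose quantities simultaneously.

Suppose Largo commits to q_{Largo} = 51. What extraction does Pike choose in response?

50.25

Mine Pike's profit: π = q_{Pike}(286 − 2q_{Pike} − q_{Largo}) − 34q_{Pike}.
∂π/∂q_{Pike} = 252 − 4q_{Pike} − q_{Largo} = 0 ⇒ q_{Pike} = 63 − 0.25q_{Largo}.
At q_{Largo} = 51: q_{Pike} = 63 − 0.25·51 = 50.25.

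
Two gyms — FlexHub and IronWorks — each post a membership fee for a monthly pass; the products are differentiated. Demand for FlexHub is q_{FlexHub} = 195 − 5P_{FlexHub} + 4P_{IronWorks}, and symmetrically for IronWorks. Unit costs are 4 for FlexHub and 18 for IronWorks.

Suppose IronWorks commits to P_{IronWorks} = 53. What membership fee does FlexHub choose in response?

FlexHub's profit: π = (P_{FlexHub} − 4)(195 − 5P_{FlexHub} + 4P_{IronWorks}).
∂π/∂P_{FlexHub} = 215 − 10P_{FlexHub} + 4P_{IronWorks} = 0 ⇒ P_{FlexHub} = 21.5 + 0.4P_{IronWorks}.
At P_{IronWorks} = 53: P_{FlexHub} = 21.5 + 0.4·53 = 42.7.

42.7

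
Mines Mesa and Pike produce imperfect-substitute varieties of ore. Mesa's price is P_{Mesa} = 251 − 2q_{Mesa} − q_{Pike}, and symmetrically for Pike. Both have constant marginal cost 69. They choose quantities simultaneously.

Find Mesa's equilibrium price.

141.8

Mine Mesa's profit: π = q_{Mesa}(251 − 2q_{Mesa} − q_{Pike}) − 69q_{Mesa}.
∂π/∂q_{Mesa} = 182 − 4q_{Mesa} − q_{Pike} = 0 ⇒ q_{Mesa} = 45.5 − 0.25q_{Pike}.
Setting q_{Mesa} = q_{Pike} in the reaction function: q_{Mesa} = 45.5 − 0.25q_{Mesa}, so q_{Mesa} = 45.5 / 1.25 = 36.4.
P_{Mesa} = 251 − 2·36.4 − 36.4 = 141.8.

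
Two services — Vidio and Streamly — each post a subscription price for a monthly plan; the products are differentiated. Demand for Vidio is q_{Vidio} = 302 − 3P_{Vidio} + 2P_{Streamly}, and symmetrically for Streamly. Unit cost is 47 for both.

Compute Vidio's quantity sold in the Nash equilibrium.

Vidio's profit: π = (P_{Vidio} − 47)(302 − 3P_{Vidio} + 2P_{Streamly}).
∂π/∂P_{Vidio} = 443 − 6P_{Vidio} + 2P_{Streamly} = 0 ⇒ P_{Vidio} = 443/6 + (1/3)P_{Streamly}.
By symmetry P_{Streamly} = P_{Vidio}; substituting into the reaction function, (2/3)P_{Vidio} = 443/6 and P_{Vidio} = 110.75.
q_{Vidio} = 302 − 3·110.75 + 2·110.75 = 191.25.

191.25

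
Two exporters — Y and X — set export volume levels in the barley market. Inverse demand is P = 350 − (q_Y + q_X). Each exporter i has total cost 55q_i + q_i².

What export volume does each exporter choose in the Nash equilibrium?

59

Exporter Y's profit: π = q_Y(350 − (q_Y + q_X)) − 55q_Y − q_Y².
∂π/∂q_Y = 295 − 4q_Y − q_X = 0, so q_Y = 73.75 − 0.25q_X.
By symmetry q_X = q_Y; substituting into the reaction function, 1.25q_Y = 73.75 and q_Y = 59.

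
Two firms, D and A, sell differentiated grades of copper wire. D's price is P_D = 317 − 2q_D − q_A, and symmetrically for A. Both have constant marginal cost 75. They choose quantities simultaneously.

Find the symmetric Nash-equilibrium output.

Firm D's profit: π = q_D(317 − 2q_D − q_A) − 75q_D.
∂π/∂q_D = 242 − 4q_D − q_A = 0 ⇒ q_D = 60.5 − 0.25q_A.
The game is symmetric, so in equilibrium q_A = q_D: the reaction function gives 1.25q_D = 60.5, hence q_D = 48.4.

48.4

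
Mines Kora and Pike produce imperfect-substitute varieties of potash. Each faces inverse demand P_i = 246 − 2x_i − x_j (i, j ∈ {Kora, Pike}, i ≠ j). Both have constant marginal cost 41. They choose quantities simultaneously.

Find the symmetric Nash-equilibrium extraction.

Mine Kora's profit: π = x_{Kora}(246 − 2x_{Kora} − x_{Pike}) − 41x_{Kora}.
∂π/∂x_{Kora} = 205 − 4x_{Kora} − x_{Pike} = 0 ⇒ x_{Kora} = 51.25 − 0.25x_{Pike}.
The game is symmetric, so in equilibrium x_{Pike} = x_{Kora}: the reaction function gives 1.25x_{Kora} = 51.25, hence x_{Kora} = 41.

41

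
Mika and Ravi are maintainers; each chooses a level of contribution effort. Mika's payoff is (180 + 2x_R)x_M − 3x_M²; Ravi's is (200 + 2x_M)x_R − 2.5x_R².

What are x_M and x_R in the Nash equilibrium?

Expanding Mika's payoff: 180x_M + 2x_Rx_M − 3x_M².
∂π/∂x_M = 180 + 2x_R − 6x_M = 0, so x_M = 30 + (1/3)x_R.
Likewise for Ravi: x_R = 40 + 0.4x_M.
Solving the two reaction functions simultaneously: (1 − (1/3)(0.4))x_M = 30 + (1/3)·40, so (13/15)x_M = 130/3 and x_M = 50.
Then x_R = 40 + 0.4·50 = 60.

50, 60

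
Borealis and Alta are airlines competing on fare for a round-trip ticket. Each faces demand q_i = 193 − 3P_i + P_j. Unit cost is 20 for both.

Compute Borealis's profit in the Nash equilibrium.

Borealis's profit: π = (P_{Borealis} − 20)(193 − 3P_{Borealis} + P_{Alta}).
∂π/∂P_{Borealis} = 253 − 6P_{Borealis} + P_{Alta} = 0 ⇒ P_{Borealis} = 253/6 + (1/6)P_{Alta}.
Setting P_{Borealis} = P_{Alta} in the reaction function: P_{Borealis} = 253/6 + (1/6)P_{Borealis}, so P_{Borealis} = (253/6) / (5/6) = 50.6.
q_{Borealis} = 193 − 3·50.6 + 50.6 = 91.8.
Profit = (50.6 − 20)·91.8 = 2809.08.

2809.08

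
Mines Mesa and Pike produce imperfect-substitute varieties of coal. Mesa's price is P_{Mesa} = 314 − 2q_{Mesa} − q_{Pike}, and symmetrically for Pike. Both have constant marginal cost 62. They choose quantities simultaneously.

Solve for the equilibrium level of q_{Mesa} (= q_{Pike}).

Mine Mesa's profit: π = q_{Mesa}(314 − 2q_{Mesa} − q_{Pike}) − 62q_{Mesa}.
∂π/∂q_{Mesa} = 252 − 4q_{Mesa} − q_{Pike} = 0 ⇒ q_{Mesa} = 63 − 0.25q_{Pike}.
The game is symmetric, so in equilibrium q_{Pike} = q_{Mesa}: the reaction function gives 1.25q_{Mesa} = 63, hence q_{Mesa} = 50.4.

50.4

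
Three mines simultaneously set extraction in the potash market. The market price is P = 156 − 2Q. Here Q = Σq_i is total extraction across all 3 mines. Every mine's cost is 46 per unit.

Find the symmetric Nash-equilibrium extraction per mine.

13.75

A representative mine's profit is π_i = q_i(156 − 2Q) − 46q_i, with Q = q_i + Σ_{j≠i} q_j.
First-order condition: 110 − 4q_i − 2Σ_{j≠i} q_j = 0.
With identical mines, set every q_j = q: then 110 − 4q − 4q = 0, i.e. q = 110/8 = 13.75.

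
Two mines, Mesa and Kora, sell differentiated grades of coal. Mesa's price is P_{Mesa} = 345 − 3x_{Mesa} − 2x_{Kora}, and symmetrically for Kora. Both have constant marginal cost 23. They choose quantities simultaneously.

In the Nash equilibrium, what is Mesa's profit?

4860.1875

Mine Mesa's profit: π = x_{Mesa}(345 − 3x_{Mesa} − 2x_{Kora}) − 23x_{Mesa}.
∂π/∂x_{Mesa} = 322 − 6x_{Mesa} − 2x_{Kora} = 0 ⇒ x_{Mesa} = 161/3 − (1/3)x_{Kora}.
Setting x_{Mesa} = x_{Kora} in the reaction function: x_{Mesa} = 161/3 − (1/3)x_{Mesa}, so x_{Mesa} = (161/3) / (4/3) = 40.25.
P_{Mesa} = 345 − 3·40.25 − 2·40.25 = 143.75.
Profit = (143.75 − 23)·40.25 = 4860.1875.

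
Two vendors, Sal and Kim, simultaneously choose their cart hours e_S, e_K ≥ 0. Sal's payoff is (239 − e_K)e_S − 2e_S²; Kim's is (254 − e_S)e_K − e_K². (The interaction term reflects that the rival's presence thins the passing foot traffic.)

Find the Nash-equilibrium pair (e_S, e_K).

32, 111

Expanding Sal's payoff: 239e_S − e_Ke_S − 2e_S².
∂π/∂e_S = 239 − e_K − 4e_S = 0, so e_S = 59.75 − 0.25e_K.
Likewise for Kim: e_K = 127 − 0.5e_S.
Solving the two reaction functions simultaneously: (1 − (−0.25)(−0.5))e_S = 59.75 − 0.25·127, so 0.875e_S = 28 and e_S = 32.
Then e_K = 127 − 0.5·32 = 111.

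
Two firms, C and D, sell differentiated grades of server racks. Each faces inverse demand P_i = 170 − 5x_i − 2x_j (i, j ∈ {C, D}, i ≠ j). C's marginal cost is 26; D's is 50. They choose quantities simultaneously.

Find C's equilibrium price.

88.5

Firm C's profit: π = x_C(170 − 5x_C − 2x_D) − 26x_C.
∂π/∂x_C = 144 − 10x_C − 2x_D = 0 ⇒ x_C = 14.4 − 0.2x_D.
Similarly x_D = 12 − 0.2x_C.
Plugging x_D into C's best response: x_C = 14.4 − 0.2(12 − 0.2x_C) ⇒ 0.96x_C = 12, so x_C = 12.5.
Then x_D = 12 − 0.2·12.5 = 9.5.
P_C = 170 − 5·12.5 − 2·9.5 = 88.5.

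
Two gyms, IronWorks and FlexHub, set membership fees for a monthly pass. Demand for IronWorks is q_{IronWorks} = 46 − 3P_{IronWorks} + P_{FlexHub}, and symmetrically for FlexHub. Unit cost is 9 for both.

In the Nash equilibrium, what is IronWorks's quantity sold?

IronWorks's profit: π = (P_{IronWorks} − 9)(46 − 3P_{IronWorks} + P_{FlexHub}).
∂π/∂P_{IronWorks} = 73 − 6P_{IronWorks} + P_{FlexHub} = 0 ⇒ P_{IronWorks} = 73/6 + (1/6)P_{FlexHub}.
The game is symmetric, so in equilibrium P_{FlexHub} = P_{IronWorks}: the reaction function gives (5/6)P_{IronWorks} = 73/6, hence P_{IronWorks} = 14.6.
q_{IronWorks} = 46 − 3·14.6 + 14.6 = 16.8.

16.8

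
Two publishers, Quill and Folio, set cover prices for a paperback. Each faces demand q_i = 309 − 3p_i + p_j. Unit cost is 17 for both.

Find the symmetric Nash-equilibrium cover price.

72

Quill's profit: π = (p_{Quill} − 17)(309 − 3p_{Quill} + p_{Folio}).
∂π/∂p_{Quill} = 360 − 6p_{Quill} + p_{Folio} = 0 ⇒ p_{Quill} = 60 + (1/6)p_{Folio}.
Setting p_{Quill} = p_{Folio} in the reaction function: p_{Quill} = 60 + (1/6)p_{Quill}, so p_{Quill} = 60 / (5/6) = 72.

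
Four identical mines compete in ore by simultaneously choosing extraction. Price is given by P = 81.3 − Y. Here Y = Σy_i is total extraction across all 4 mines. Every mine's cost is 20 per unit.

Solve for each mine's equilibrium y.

12.26

A representative mine's profit is π_i = y_i(81.3 − Y) − 20y_i, with Y = y_i + Σ_{j≠i} y_j.
First-order condition: 61.3 − 2y_i − Σ_{j≠i} y_j = 0.
Imposing symmetry (y_j = y for all j) turns Σ_{j≠i} y_j into 3y, so 61.3 = 5y and y = 12.26.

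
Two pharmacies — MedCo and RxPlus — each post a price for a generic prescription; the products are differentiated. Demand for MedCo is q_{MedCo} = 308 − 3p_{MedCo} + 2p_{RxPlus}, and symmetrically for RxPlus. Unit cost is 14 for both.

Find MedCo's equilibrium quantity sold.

MedCo's profit: π = (p_{MedCo} − 14)(308 − 3p_{MedCo} + 2p_{RxPlus}).
∂π/∂p_{MedCo} = 350 − 6p_{MedCo} + 2p_{RxPlus} = 0 ⇒ p_{MedCo} = 175/3 + (1/3)p_{RxPlus}.
By symmetry p_{RxPlus} = p_{MedCo}; substituting into the reaction function, (2/3)p_{MedCo} = 175/3 and p_{MedCo} = 87.5.
q_{MedCo} = 308 − 3·87.5 + 2·87.5 = 220.5.

220.5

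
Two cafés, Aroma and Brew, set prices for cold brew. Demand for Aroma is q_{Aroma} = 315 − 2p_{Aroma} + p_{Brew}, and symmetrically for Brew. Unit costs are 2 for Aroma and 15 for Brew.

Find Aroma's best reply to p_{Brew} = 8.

Aroma's profit: π = (p_{Aroma} − 2)(315 − 2p_{Aroma} + p_{Brew}).
∂π/∂p_{Aroma} = 319 − 4p_{Aroma} + p_{Brew} = 0 ⇒ p_{Aroma} = 79.75 + 0.25p_{Brew}.
At p_{Brew} = 8: p_{Aroma} = 79.75 + 0.25·8 = 81.75.

81.75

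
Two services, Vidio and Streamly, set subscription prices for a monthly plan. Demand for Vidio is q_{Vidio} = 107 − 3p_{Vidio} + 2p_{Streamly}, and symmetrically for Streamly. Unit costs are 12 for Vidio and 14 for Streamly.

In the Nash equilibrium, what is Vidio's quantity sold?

72.375

Vidio's profit: π = (p_{Vidio} − 12)(107 − 3p_{Vidio} + 2p_{Streamly}).
∂π/∂p_{Vidio} = 143 − 6p_{Vidio} + 2p_{Streamly} = 0 ⇒ p_{Vidio} = 143/6 + (1/3)p_{Streamly}.
Similarly p_{Streamly} = 149/6 + (1/3)p_{Vidio}.
Solving the two reaction functions simultaneously: (1 − (1/3)(1/3))p_{Vidio} = 143/6 + (1/3)·(149/6), so (8/9)p_{Vidio} = 289/9 and p_{Vidio} = 36.125.
Then p_{Streamly} = 149/6 + (1/3)·36.125 = 36.875.
q_{Vidio} = 107 − 3·36.125 + 2·36.875 = 72.375.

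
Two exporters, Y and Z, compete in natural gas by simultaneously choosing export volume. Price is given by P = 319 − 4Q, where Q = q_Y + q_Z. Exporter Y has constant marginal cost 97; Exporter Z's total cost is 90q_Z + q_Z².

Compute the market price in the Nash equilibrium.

178.5

Exporter Y's profit: π = q_Y(319 − 4(q_Y + q_Z)) − 97q_Y.
∂π/∂q_Y = 222 − 8q_Y − 4q_Z = 0, so q_Y = 27.75 − 0.5q_Z.
For Z: ∂π/∂q_Z = 229 − 10q_Z − 4q_Y = 0 ⇒ q_Z = 22.9 − 0.4q_Y.
Substituting the second reaction function into the first: q_Y = 27.75 − 0.5(22.9 − 0.4q_Y), which gives 0.8q_Y = 16.3 ⇒ q_Y = 20.375.
Then q_Z = 22.9 − 0.4·20.375 = 14.75.
Equilibrium price: P = 319 − 4·35.125 = 178.5.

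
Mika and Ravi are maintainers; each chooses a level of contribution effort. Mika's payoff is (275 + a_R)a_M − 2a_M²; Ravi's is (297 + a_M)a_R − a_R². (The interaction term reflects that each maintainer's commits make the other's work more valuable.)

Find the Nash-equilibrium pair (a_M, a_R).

Expanding Mika's payoff: 275a_M + a_Ra_M − 2a_M².
∂π/∂a_M = 275 + a_R − 4a_M = 0, so a_M = 68.75 + 0.25a_R.
Likewise for Ravi: a_R = 148.5 + 0.5a_M.
Solving the two reaction functions simultaneously: (1 − (0.25)(0.5))a_M = 68.75 + 0.25·148.5, so 0.875a_M = 105.875 and a_M = 121.
Then a_R = 148.5 + 0.5·121 = 209.

121, 209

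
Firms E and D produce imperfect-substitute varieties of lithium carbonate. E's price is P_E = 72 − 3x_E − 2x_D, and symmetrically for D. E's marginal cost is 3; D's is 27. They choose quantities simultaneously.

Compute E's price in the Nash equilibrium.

Firm E's profit: π = x_E(72 − 3x_E − 2x_D) − 3x_E.
∂π/∂x_E = 69 − 6x_E − 2x_D = 0 ⇒ x_E = 11.5 − (1/3)x_D.
Similarly x_D = 7.5 − (1/3)x_E.
Substituting the second reaction function into the first: x_E = 11.5 − (1/3)(7.5 − (1/3)x_E), which gives (8/9)x_E = 9 ⇒ x_E = 10.125.
Then x_D = 7.5 − (1/3)·10.125 = 4.125.
P_E = 72 − 3·10.125 − 2·4.125 = 33.375.

33.375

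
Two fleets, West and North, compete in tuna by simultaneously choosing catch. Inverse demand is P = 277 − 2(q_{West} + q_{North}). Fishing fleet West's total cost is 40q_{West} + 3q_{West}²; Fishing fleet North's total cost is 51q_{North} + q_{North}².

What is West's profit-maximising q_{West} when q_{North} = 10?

Fishing fleet West's profit: π = q_{West}(277 − 2(q_{West} + q_{North})) − 40q_{West} − 3q_{West}².
∂π/∂q_{West} = 237 − 10q_{West} − 2q_{North} = 0, so q_{West} = 23.7 − 0.2q_{North}.
At q_{North} = 10: q_{West} = 23.7 − 0.2·10 = 21.7.

21.7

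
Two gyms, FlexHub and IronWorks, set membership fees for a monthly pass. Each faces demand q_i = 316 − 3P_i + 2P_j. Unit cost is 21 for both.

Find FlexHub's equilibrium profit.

16317.1875

FlexHub's profit: π = (P_{FlexHub} − 21)(316 − 3P_{FlexHub} + 2P_{IronWorks}).
∂π/∂P_{FlexHub} = 379 − 6P_{FlexHub} + 2P_{IronWorks} = 0 ⇒ P_{FlexHub} = 379/6 + (1/3)P_{IronWorks}.
The game is symmetric, so in equilibrium P_{IronWorks} = P_{FlexHub}: the reaction function gives (2/3)P_{FlexHub} = 379/6, hence P_{FlexHub} = 94.75.
q_{FlexHub} = 316 − 3·94.75 + 2·94.75 = 221.25.
Profit = (94.75 − 21)·221.25 = 16317.1875.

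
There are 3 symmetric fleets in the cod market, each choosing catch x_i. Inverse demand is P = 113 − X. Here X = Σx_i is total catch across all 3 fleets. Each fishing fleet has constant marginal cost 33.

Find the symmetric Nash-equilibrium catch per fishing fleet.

A representative fishing fleet's profit is π_i = x_i(113 − X) − 33x_i, with X = x_i + Σ_{j≠i} x_j.
First-order condition: 80 − 2x_i − Σ_{j≠i} x_j = 0.
With identical fishing fleets, set every x_j = x: then 80 − 2x − 2x = 0, i.e. x = 80/4 = 20.

20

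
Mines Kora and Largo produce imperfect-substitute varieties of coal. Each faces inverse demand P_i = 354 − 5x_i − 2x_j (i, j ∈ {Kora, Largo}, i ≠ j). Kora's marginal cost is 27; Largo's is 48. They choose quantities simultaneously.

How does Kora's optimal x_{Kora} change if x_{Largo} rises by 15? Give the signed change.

-3

Mine Kora's profit: π = x_{Kora}(354 − 5x_{Kora} − 2x_{Largo}) − 27x_{Kora}.
∂π/∂x_{Kora} = 327 − 10x_{Kora} − 2x_{Largo} = 0 ⇒ x_{Kora} = 32.7 − 0.2x_{Largo}.
The reaction-function slope is −0.2, so a 15-unit rise in x_{Largo} moves x_{Kora} by −0.2 × 15 = −3. Kora's best response falls — the actions are strategic substitutes.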